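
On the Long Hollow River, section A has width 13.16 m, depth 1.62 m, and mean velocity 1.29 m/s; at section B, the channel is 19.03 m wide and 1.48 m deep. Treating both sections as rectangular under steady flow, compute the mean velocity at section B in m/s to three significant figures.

Q = A₁V₁ = (13.16×1.62) × 1.29 = 27.50 m³/s
A₂ = 19.03 × 1.48 = 28.16 m²
V₂ = Q/A₂ = 27.50/28.16 = 0.9765 m/s

0.976 m/s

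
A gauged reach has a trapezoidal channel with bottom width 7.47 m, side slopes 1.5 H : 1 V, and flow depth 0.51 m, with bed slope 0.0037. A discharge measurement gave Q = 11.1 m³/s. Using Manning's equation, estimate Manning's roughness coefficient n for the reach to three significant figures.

0.0135

A = (b + z·y)·y = (7.47 + 1.5×0.51)×0.51 = 4.200 m²
P = b + 2y√(1+z²) = 7.47 + 2×0.51×√(1+1.5²) = 9.309 m
R = A/P = 4.200/9.309 = 0.4512 m
n = (1/Q)·A·R^(2/3)·S^(1/2) = (1/11.1) × 4.200 × 0.5882 × 0.06083 = 0.01354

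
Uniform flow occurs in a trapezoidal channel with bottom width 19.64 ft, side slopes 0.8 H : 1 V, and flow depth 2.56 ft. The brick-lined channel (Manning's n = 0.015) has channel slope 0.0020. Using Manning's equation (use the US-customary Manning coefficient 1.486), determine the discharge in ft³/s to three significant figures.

A = (b + z·y)·y = (19.64 + 0.8×2.56)×2.56 = 55.52 ft²
P = b + 2y√(1+z²) = 19.64 + 2×2.56×√(1+0.8²) = 26.20 ft
R = A/P = 55.52/26.20 = 2.119 ft
Q = (1.486/n)·A·R^(2/3)·S^(1/2) = (1.486/0.015) × 55.52 × 2.119^(2/3) × 0.0020^(1/2) = 405.9 ft³/s

406 ft³/s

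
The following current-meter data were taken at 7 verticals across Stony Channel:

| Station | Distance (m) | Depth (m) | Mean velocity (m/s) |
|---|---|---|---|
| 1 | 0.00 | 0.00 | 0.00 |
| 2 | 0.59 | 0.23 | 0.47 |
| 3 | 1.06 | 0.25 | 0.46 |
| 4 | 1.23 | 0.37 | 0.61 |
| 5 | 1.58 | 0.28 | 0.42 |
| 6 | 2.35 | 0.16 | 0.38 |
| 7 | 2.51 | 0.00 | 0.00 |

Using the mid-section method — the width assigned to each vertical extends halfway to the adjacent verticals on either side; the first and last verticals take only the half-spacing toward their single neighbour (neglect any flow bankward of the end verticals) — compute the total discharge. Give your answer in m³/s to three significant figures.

0.247 m³/s

w_2 = (1.06 − 0.00)/2 = 0.53 m; q_2 = 0.47 × 0.23 × 0.53 = 0.05729 m³/s
w_3 = (1.23 − 0.59)/2 = 0.32 m; q_3 = 0.46 × 0.25 × 0.32 = 0.03680 m³/s
w_4 = (1.58 − 1.06)/2 = 0.26 m; q_4 = 0.61 × 0.37 × 0.26 = 0.05868 m³/s
w_5 = (2.35 − 1.23)/2 = 0.56 m; q_5 = 0.42 × 0.28 × 0.56 = 0.06586 m³/s
w_6 = (2.51 − 1.58)/2 = 0.465 m; q_6 = 0.38 × 0.16 × 0.465 = 0.02827 m³/s
Stations 1, 7 contribute zero (depth or velocity is 0).
Q = Σ qᵢ = 0.2469 m³/s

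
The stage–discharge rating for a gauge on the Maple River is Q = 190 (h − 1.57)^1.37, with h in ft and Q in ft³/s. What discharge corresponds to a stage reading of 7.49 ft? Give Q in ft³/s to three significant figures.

2170 ft³/s

Q = 190 × (7.49 − 1.57)^1.37 = 190 × 5.92^1.37 = 2172 ft³/s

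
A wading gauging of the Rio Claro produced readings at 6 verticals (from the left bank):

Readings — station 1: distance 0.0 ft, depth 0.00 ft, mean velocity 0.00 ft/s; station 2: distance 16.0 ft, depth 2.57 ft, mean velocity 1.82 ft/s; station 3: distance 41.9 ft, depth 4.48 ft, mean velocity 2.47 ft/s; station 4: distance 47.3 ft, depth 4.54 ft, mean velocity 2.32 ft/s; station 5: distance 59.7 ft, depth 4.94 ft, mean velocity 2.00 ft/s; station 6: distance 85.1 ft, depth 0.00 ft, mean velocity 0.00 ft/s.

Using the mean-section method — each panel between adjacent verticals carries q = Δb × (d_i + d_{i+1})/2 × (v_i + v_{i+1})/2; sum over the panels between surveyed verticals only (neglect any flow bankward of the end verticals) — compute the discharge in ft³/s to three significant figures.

463 ft³/s

Panel 1-2: Δb = 16 ft, d̄ = (0.00+2.57)/2 = 1.285, v̄ = (0.00+1.82)/2 = 0.91 → q = 16×1.285×0.91 = 18.71 ft³/s
Panel 2-3: Δb = 25.9 ft, d̄ = (2.57+4.48)/2 = 3.525, v̄ = (1.82+2.47)/2 = 2.145 → q = 25.9×3.525×2.145 = 195.8 ft³/s
Panel 3-4: Δb = 5.4 ft, d̄ = (4.48+4.54)/2 = 4.51, v̄ = (2.47+2.32)/2 = 2.395 → q = 5.4×4.51×2.395 = 58.33 ft³/s
Panel 4-5: Δb = 12.4 ft, d̄ = (4.54+4.94)/2 = 4.74, v̄ = (2.32+2.00)/2 = 2.16 → q = 12.4×4.74×2.16 = 127.0 ft³/s
Panel 5-6: Δb = 25.4 ft, d̄ = (4.94+0.00)/2 = 2.47, v̄ = (2.00+0.00)/2 = 1 → q = 25.4×2.47×1 = 62.74 ft³/s
Q = Σ q = 462.6 ft³/s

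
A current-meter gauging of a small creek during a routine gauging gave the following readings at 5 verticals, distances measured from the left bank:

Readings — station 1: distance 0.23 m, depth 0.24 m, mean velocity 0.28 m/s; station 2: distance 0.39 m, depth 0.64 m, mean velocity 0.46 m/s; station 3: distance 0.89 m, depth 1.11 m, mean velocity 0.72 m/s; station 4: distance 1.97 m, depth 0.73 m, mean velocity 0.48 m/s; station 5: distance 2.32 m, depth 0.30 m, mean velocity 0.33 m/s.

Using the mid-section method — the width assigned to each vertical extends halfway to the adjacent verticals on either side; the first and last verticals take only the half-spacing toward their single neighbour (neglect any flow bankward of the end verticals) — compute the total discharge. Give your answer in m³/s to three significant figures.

1.00 m³/s

w_1 = (0.39 − 0.23)/2 = 0.08 m; q_1 = 0.28 × 0.24 × 0.08 = 0.005376 m³/s
w_2 = (0.89 − 0.23)/2 = 0.33 m; q_2 = 0.46 × 0.64 × 0.33 = 0.09715 m³/s
w_3 = (1.97 − 0.39)/2 = 0.79 m; q_3 = 0.72 × 1.11 × 0.79 = 0.6314 m³/s
w_4 = (2.32 − 0.89)/2 = 0.715 m; q_4 = 0.48 × 0.73 × 0.715 = 0.2505 m³/s
w_5 = (2.32 − 1.97)/2 = 0.175 m; q_5 = 0.33 × 0.30 × 0.175 = 0.01733 m³/s
Q = Σ qᵢ = 1.002 m³/s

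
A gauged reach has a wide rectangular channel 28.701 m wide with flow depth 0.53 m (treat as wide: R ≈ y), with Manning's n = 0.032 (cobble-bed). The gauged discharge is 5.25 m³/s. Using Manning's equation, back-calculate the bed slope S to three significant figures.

A = b·y = 28.701 × 0.53 = 15.21 m²
Wide channel: R ≈ y = 0.53 m
S = (Q·n / (1·A·R^(2/3)))² = (5.25×0.032 / (1×15.21×0.6549))² = 0.0002844

0.000284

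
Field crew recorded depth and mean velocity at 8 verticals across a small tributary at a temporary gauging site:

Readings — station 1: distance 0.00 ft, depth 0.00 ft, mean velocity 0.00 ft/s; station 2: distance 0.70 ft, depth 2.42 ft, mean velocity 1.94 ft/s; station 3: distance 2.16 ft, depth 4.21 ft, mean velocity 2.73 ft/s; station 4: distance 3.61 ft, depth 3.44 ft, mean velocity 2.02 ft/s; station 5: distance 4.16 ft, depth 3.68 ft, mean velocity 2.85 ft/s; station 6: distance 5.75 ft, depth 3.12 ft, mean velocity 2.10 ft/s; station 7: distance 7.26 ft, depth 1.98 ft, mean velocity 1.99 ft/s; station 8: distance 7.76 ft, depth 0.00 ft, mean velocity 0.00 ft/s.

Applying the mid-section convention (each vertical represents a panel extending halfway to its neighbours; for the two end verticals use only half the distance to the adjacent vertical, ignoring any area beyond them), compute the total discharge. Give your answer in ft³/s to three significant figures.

w_2 = (2.16 − 0.00)/2 = 1.08 ft; q_2 = 1.94 × 2.42 × 1.08 = 5.070 ft³/s
w_3 = (3.61 − 0.70)/2 = 1.455 ft; q_3 = 2.73 × 4.21 × 1.455 = 16.72 ft³/s
w_4 = (4.16 − 2.16)/2 = 1 ft; q_4 = 2.02 × 3.44 × 1 = 6.949 ft³/s
w_5 = (5.75 − 3.61)/2 = 1.07 ft; q_5 = 2.85 × 3.68 × 1.07 = 11.22 ft³/s
w_6 = (7.26 − 4.16)/2 = 1.55 ft; q_6 = 2.10 × 3.12 × 1.55 = 10.16 ft³/s
w_7 = (7.76 − 5.75)/2 = 1.005 ft; q_7 = 1.99 × 1.98 × 1.005 = 3.960 ft³/s
Stations 1, 8 contribute zero (depth or velocity is 0).
Q = Σ qᵢ = 54.08 ft³/s

54.1 ft³/s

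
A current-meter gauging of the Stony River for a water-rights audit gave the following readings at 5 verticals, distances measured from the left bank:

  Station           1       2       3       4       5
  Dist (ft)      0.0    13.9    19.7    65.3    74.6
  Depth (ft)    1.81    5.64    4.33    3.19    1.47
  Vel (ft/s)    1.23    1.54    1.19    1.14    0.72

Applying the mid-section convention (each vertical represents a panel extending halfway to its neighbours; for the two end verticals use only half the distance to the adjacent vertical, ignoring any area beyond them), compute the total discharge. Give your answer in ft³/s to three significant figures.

338 ft³/s

w_1 = (13.9 − 0.0)/2 = 6.95 ft; q_1 = 1.23 × 1.81 × 6.95 = 15.47 ft³/s
w_2 = (19.7 − 0.0)/2 = 9.85 ft; q_2 = 1.54 × 5.64 × 9.85 = 85.55 ft³/s
w_3 = (65.3 − 13.9)/2 = 25.7 ft; q_3 = 1.19 × 4.33 × 25.7 = 132.4 ft³/s
w_4 = (74.6 − 19.7)/2 = 27.45 ft; q_4 = 1.14 × 3.19 × 27.45 = 99.82 ft³/s
w_5 = (74.6 − 65.3)/2 = 4.65 ft; q_5 = 0.72 × 1.47 × 4.65 = 4.922 ft³/s
Q = Σ qᵢ = 338.2 ft³/s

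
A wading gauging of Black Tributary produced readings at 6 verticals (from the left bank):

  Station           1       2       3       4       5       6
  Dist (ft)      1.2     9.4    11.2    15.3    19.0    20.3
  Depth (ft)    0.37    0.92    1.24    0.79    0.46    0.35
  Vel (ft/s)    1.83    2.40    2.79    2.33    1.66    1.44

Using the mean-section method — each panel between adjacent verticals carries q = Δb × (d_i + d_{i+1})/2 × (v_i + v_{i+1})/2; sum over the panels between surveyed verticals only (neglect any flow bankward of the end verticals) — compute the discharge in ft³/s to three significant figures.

32.3 ft³/s

Panel 1-2: Δb = 8.2 ft, d̄ = (0.37+0.92)/2 = 0.645, v̄ = (1.83+2.40)/2 = 2.115 → q = 8.2×0.645×2.115 = 11.19 ft³/s
Panel 2-3: Δb = 1.8 ft, d̄ = (0.92+1.24)/2 = 1.08, v̄ = (2.40+2.79)/2 = 2.595 → q = 1.8×1.08×2.595 = 5.045 ft³/s
Panel 3-4: Δb = 4.1 ft, d̄ = (1.24+0.79)/2 = 1.015, v̄ = (2.79+2.33)/2 = 2.56 → q = 4.1×1.015×2.56 = 10.65 ft³/s
Panel 4-5: Δb = 3.7 ft, d̄ = (0.79+0.46)/2 = 0.625, v̄ = (2.33+1.66)/2 = 1.995 → q = 3.7×0.625×1.995 = 4.613 ft³/s
Panel 5-6: Δb = 1.3 ft, d̄ = (0.46+0.35)/2 = 0.405, v̄ = (1.66+1.44)/2 = 1.55 → q = 1.3×0.405×1.55 = 0.8161 ft³/s
Q = Σ q = 32.31 ft³/s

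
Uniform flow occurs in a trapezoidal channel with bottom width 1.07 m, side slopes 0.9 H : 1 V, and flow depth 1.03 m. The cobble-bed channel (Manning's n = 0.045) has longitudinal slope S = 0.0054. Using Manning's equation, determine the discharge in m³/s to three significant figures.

A = (b + z·y)·y = (1.07 + 0.9×1.03)×1.03 = 2.057 m²
P = b + 2y√(1+z²) = 1.07 + 2×1.03×√(1+0.9²) = 3.841 m
R = A/P = 2.057/3.841 = 0.5355 m
Q = (1/n)·A·R^(2/3)·S^(1/2) = (1/0.045) × 2.057 × 0.5355^(2/3) × 0.0054^(1/2) = 2.215 m³/s

2.21 m³/s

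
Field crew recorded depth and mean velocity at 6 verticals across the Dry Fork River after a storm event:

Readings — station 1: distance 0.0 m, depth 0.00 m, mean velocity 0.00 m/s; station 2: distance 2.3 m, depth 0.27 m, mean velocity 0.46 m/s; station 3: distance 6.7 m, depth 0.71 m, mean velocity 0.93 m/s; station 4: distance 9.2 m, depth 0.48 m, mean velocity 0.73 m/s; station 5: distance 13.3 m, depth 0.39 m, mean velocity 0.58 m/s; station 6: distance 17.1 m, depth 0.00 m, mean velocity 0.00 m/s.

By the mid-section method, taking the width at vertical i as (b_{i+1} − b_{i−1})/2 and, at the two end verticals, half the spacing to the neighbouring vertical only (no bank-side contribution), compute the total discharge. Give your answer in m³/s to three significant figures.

4.74 m³/s

w_2 = (6.7 − 0.0)/2 = 3.35 m; q_2 = 0.46 × 0.27 × 3.35 = 0.4161 m³/s
w_3 = (9.2 − 2.3)/2 = 3.45 m; q_3 = 0.93 × 0.71 × 3.45 = 2.278 m³/s
w_4 = (13.3 − 6.7)/2 = 3.3 m; q_4 = 0.73 × 0.48 × 3.3 = 1.156 m³/s
w_5 = (17.1 − 9.2)/2 = 3.95 m; q_5 = 0.58 × 0.39 × 3.95 = 0.8935 m³/s
Stations 1, 6 contribute zero (depth or velocity is 0).
Q = Σ qᵢ = 4.744 m³/s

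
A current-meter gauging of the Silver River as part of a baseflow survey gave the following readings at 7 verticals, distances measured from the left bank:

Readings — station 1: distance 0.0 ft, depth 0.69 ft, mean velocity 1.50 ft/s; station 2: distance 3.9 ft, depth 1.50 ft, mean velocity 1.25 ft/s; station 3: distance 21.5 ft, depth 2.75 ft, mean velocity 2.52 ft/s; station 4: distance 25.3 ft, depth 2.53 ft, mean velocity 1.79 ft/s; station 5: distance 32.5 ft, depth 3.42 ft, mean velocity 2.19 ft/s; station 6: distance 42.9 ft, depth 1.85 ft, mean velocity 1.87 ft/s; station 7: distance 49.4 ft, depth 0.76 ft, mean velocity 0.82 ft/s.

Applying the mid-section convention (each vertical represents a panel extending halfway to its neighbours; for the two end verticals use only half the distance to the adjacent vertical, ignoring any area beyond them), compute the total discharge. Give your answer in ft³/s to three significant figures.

w_1 = (3.9 − 0.0)/2 = 1.95 ft; q_1 = 1.50 × 0.69 × 1.95 = 2.018 ft³/s
w_2 = (21.5 − 0.0)/2 = 10.75 ft; q_2 = 1.25 × 1.50 × 10.75 = 20.16 ft³/s
w_3 = (25.3 − 3.9)/2 = 10.7 ft; q_3 = 2.52 × 2.75 × 10.7 = 74.15 ft³/s
w_4 = (32.5 − 21.5)/2 = 5.5 ft; q_4 = 1.79 × 2.53 × 5.5 = 24.91 ft³/s
w_5 = (42.9 − 25.3)/2 = 8.8 ft; q_5 = 2.19 × 3.42 × 8.8 = 65.91 ft³/s
w_6 = (49.4 − 32.5)/2 = 8.45 ft; q_6 = 1.87 × 1.85 × 8.45 = 29.23 ft³/s
w_7 = (49.4 − 42.9)/2 = 3.25 ft; q_7 = 0.82 × 0.76 × 3.25 = 2.025 ft³/s
Q = Σ qᵢ = 218.4 ft³/s

218 ft³/s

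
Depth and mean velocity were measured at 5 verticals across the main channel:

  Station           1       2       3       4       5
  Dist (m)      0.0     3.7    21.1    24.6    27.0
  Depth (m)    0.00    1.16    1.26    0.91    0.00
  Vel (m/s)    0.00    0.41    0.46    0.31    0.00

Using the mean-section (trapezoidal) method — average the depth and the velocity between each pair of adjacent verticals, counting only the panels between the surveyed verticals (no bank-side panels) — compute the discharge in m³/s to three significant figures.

Panel 1-2: Δb = 3.7 m, d̄ = (0.00+1.16)/2 = 0.58, v̄ = (0.00+0.41)/2 = 0.205 → q = 3.7×0.58×0.205 = 0.4399 m³/s
Panel 2-3: Δb = 17.4 m, d̄ = (1.16+1.26)/2 = 1.21, v̄ = (0.41+0.46)/2 = 0.435 → q = 17.4×1.21×0.435 = 9.158 m³/s
Panel 3-4: Δb = 3.5 m, d̄ = (1.26+0.91)/2 = 1.085, v̄ = (0.46+0.31)/2 = 0.385 → q = 3.5×1.085×0.385 = 1.462 m³/s
Panel 4-5: Δb = 2.4 m, d̄ = (0.91+0.00)/2 = 0.455, v̄ = (0.31+0.00)/2 = 0.155 → q = 2.4×0.455×0.155 = 0.1693 m³/s
Q = Σ q = 11.23 m³/s

11.2 m³/s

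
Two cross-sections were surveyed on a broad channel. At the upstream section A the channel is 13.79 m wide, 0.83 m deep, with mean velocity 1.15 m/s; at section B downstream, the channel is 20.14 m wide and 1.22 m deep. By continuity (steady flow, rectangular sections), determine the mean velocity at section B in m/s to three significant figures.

Q = A₁V₁ = (13.79×0.83) × 1.15 = 13.16 m³/s
A₂ = 20.14 × 1.22 = 24.57 m²
V₂ = Q/A₂ = 13.16/24.57 = 0.5357 m/s

0.536 m/s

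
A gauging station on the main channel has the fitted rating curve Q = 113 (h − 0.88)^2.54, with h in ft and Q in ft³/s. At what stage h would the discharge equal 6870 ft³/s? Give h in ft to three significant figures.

5.92 ft

h − h₀ = (Q/C)^(1/b) = (6870/113)^(1/2.54) = 5.039 ft
h = 0.88 + 5.039 = 5.919 ft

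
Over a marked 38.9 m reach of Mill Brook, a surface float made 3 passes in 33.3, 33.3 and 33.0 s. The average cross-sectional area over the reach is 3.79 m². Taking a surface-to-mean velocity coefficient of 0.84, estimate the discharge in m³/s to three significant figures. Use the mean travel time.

3.73 m³/s

t̄ = (33.3 + 33.3 + 33.0) / 3 = 33.2 s
v_surface = L / t̄ = 38.9 / 33.2 = 1.172 m/s
v_mean = 0.84 × 1.172 = 0.9842 m/s
Q = A × v_mean = 3.79 × 0.9842 = 3.730 m³/s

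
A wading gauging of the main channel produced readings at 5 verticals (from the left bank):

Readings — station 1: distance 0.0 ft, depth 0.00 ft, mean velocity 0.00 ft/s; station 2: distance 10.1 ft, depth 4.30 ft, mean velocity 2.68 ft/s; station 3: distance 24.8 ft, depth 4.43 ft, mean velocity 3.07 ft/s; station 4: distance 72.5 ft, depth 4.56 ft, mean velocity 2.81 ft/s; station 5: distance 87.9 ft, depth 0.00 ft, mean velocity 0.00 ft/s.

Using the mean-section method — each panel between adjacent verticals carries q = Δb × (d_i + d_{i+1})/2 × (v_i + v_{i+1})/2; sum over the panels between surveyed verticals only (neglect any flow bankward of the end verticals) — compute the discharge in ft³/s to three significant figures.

Panel 1-2: Δb = 10.1 ft, d̄ = (0.00+4.30)/2 = 2.15, v̄ = (0.00+2.68)/2 = 1.34 → q = 10.1×2.15×1.34 = 29.10 ft³/s
Panel 2-3: Δb = 14.7 ft, d̄ = (4.30+4.43)/2 = 4.365, v̄ = (2.68+3.07)/2 = 2.875 → q = 14.7×4.365×2.875 = 184.5 ft³/s
Panel 3-4: Δb = 47.7 ft, d̄ = (4.43+4.56)/2 = 4.495, v̄ = (3.07+2.81)/2 = 2.94 → q = 47.7×4.495×2.94 = 630.4 ft³/s
Panel 4-5: Δb = 15.4 ft, d̄ = (4.56+0.00)/2 = 2.28, v̄ = (2.81+0.00)/2 = 1.405 → q = 15.4×2.28×1.405 = 49.33 ft³/s
Q = Σ q = 893.3 ft³/s

893 ft³/s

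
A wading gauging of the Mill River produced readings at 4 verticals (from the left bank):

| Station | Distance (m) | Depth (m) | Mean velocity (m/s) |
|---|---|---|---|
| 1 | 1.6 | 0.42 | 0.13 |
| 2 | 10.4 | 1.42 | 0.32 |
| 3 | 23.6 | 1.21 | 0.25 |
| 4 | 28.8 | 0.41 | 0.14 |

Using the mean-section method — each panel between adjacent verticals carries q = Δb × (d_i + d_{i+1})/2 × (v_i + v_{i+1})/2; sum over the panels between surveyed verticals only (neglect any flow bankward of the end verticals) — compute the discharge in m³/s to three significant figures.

7.59 m³/s

Panel 1-2: Δb = 8.8 m, d̄ = (0.42+1.42)/2 = 0.92, v̄ = (0.13+0.32)/2 = 0.225 → q = 8.8×0.92×0.225 = 1.822 m³/s
Panel 2-3: Δb = 13.2 m, d̄ = (1.42+1.21)/2 = 1.315, v̄ = (0.32+0.25)/2 = 0.285 → q = 13.2×1.315×0.285 = 4.947 m³/s
Panel 3-4: Δb = 5.2 m, d̄ = (1.21+0.41)/2 = 0.81, v̄ = (0.25+0.14)/2 = 0.195 → q = 5.2×0.81×0.195 = 0.8213 m³/s
Q = Σ q = 7.590 m³/s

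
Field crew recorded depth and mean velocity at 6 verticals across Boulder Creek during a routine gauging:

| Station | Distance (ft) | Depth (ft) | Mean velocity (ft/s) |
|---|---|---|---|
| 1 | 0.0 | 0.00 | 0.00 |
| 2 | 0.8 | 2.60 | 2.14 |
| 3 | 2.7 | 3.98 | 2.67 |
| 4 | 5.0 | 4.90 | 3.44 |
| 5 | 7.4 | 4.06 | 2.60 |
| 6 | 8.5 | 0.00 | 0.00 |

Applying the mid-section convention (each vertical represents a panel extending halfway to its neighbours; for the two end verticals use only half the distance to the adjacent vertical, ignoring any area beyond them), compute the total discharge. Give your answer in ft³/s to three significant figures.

w_2 = (2.7 − 0.0)/2 = 1.35 ft; q_2 = 2.14 × 2.60 × 1.35 = 7.511 ft³/s
w_3 = (5.0 − 0.8)/2 = 2.1 ft; q_3 = 2.67 × 3.98 × 2.1 = 22.32 ft³/s
w_4 = (7.4 − 2.7)/2 = 2.35 ft; q_4 = 3.44 × 4.90 × 2.35 = 39.61 ft³/s
w_5 = (8.5 − 5.0)/2 = 1.75 ft; q_5 = 2.60 × 4.06 × 1.75 = 18.47 ft³/s
Stations 1, 6 contribute zero (depth or velocity is 0).
Q = Σ qᵢ = 87.91 ft³/s

87.9 ft³/s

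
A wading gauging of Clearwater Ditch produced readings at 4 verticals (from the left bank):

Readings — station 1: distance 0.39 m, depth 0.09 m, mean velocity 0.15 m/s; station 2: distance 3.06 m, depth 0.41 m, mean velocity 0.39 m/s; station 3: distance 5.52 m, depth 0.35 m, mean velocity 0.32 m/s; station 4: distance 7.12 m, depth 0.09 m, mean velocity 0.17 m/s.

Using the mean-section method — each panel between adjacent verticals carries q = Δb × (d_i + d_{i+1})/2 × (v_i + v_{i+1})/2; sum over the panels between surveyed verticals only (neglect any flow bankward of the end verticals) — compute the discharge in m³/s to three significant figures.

0.598 m³/s

Panel 1-2: Δb = 2.67 m, d̄ = (0.09+0.41)/2 = 0.25, v̄ = (0.15+0.39)/2 = 0.27 → q = 2.67×0.25×0.27 = 0.1802 m³/s
Panel 2-3: Δb = 2.46 m, d̄ = (0.41+0.35)/2 = 0.38, v̄ = (0.39+0.32)/2 = 0.355 → q = 2.46×0.38×0.355 = 0.3319 m³/s
Panel 3-4: Δb = 1.6 m, d̄ = (0.35+0.09)/2 = 0.22, v̄ = (0.32+0.17)/2 = 0.245 → q = 1.6×0.22×0.245 = 0.08624 m³/s
Q = Σ q = 0.5983 m³/s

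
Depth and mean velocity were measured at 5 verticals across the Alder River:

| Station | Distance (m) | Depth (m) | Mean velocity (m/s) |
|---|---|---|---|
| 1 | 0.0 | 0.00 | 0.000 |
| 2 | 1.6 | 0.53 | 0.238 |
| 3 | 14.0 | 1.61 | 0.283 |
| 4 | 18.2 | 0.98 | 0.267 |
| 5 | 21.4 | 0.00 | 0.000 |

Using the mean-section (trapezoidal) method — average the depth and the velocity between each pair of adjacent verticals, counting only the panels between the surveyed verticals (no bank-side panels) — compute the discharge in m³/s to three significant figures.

5.21 m³/s

Panel 1-2: Δb = 1.6 m, d̄ = (0.00+0.53)/2 = 0.265, v̄ = (0.000+0.238)/2 = 0.119 → q = 1.6×0.265×0.119 = 0.05046 m³/s
Panel 2-3: Δb = 12.4 m, d̄ = (0.53+1.61)/2 = 1.07, v̄ = (0.238+0.283)/2 = 0.2605 → q = 12.4×1.07×0.2605 = 3.456 m³/s
Panel 3-4: Δb = 4.2 m, d̄ = (1.61+0.98)/2 = 1.295, v̄ = (0.283+0.267)/2 = 0.275 → q = 4.2×1.295×0.275 = 1.496 m³/s
Panel 4-5: Δb = 3.2 m, d̄ = (0.98+0.00)/2 = 0.49, v̄ = (0.267+0.000)/2 = 0.1335 → q = 3.2×0.49×0.1335 = 0.2093 m³/s
Q = Σ q = 5.212 m³/s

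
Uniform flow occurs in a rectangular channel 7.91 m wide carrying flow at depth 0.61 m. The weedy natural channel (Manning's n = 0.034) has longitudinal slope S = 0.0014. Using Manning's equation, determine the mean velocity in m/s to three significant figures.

A = b·y = 7.91 × 0.61 = 4.825 m²
P = b + 2y = 7.91 + 2×0.61 = 9.130 m
R = A/P = 4.825/9.130 = 0.5285 m
Q = (1/n)·A·R^(2/3)·S^(1/2) = (1/0.034) × 4.825 × 0.5285^(2/3) × 0.0014^(1/2) = 3.471 m³/s
V = Q/A = 3.471/4.825 = 0.7194 m/s

0.719 m/s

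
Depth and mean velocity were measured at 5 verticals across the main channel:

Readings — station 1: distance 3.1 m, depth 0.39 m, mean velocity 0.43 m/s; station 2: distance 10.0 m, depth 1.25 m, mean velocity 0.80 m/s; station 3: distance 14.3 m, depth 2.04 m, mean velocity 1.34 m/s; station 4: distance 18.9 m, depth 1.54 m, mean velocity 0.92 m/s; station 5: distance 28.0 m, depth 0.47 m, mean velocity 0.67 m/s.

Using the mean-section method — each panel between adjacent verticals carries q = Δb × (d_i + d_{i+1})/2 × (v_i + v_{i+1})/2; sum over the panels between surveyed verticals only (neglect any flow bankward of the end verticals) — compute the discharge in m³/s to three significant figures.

27.6 m³/s

Panel 1-2: Δb = 6.9 m, d̄ = (0.39+1.25)/2 = 0.82, v̄ = (0.43+0.80)/2 = 0.615 → q = 6.9×0.82×0.615 = 3.480 m³/s
Panel 2-3: Δb = 4.3 m, d̄ = (1.25+2.04)/2 = 1.645, v̄ = (0.80+1.34)/2 = 1.07 → q = 4.3×1.645×1.07 = 7.569 m³/s
Panel 3-4: Δb = 4.6 m, d̄ = (2.04+1.54)/2 = 1.79, v̄ = (1.34+0.92)/2 = 1.13 → q = 4.6×1.79×1.13 = 9.304 m³/s
Panel 4-5: Δb = 9.1 m, d̄ = (1.54+0.47)/2 = 1.005, v̄ = (0.92+0.67)/2 = 0.795 → q = 9.1×1.005×0.795 = 7.271 m³/s
Q = Σ q = 27.62 m³/s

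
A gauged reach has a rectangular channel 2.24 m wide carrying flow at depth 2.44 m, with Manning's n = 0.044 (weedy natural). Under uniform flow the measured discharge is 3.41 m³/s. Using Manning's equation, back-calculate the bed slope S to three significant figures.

A = b·y = 2.24 × 2.44 = 5.466 m²
P = b + 2y = 2.24 + 2×2.44 = 7.120 m
R = A/P = 5.466/7.120 = 0.7676 m
S = (Q·n / (1·A·R^(2/3)))² = (3.41×0.044 / (1×5.466×0.8384))² = 0.001072

0.00107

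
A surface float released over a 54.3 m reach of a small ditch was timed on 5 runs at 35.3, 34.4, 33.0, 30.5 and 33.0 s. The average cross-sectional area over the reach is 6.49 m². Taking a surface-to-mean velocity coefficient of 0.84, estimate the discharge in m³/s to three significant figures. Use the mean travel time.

t̄ = (35.3 + 34.4 + 33.0 + 30.5 + 33.0) / 5 = 33.24 s
v_surface = L / t̄ = 54.3 / 33.24 = 1.634 m/s
v_mean = 0.84 × 1.634 = 1.372 m/s
Q = A × v_mean = 6.49 × 1.372 = 8.906 m³/s

8.91 m³/s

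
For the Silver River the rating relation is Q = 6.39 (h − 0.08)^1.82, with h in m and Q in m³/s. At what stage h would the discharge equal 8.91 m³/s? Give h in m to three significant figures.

h − h₀ = (Q/C)^(1/b) = (8.91/6.39)^(1/1.82) = 1.200 m
h = 0.08 + 1.200 = 1.280 m

1.28 m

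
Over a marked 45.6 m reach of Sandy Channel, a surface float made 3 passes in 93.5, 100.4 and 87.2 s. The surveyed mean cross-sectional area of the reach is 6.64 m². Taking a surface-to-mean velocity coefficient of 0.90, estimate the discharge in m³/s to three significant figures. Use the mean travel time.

2.91 m³/s

t̄ = (93.5 + 100.4 + 87.2) / 3 = 93.7 s
v_surface = L / t̄ = 45.6 / 93.7 = 0.4867 m/s
v_mean = 0.90 × 0.4867 = 0.4380 m/s
Q = A × v_mean = 6.64 × 0.4380 = 2.908 m³/s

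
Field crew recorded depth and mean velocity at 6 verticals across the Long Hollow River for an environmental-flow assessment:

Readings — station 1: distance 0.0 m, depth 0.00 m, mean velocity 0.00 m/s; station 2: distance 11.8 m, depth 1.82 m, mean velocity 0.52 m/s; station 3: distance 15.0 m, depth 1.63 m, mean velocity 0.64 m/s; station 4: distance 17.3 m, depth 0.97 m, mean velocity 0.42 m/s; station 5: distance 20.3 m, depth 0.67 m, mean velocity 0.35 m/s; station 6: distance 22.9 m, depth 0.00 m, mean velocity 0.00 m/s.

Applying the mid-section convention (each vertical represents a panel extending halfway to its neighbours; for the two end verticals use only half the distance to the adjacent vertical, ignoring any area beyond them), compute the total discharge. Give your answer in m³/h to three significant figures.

w_2 = (15.0 − 0.0)/2 = 7.5 m; q_2 = 0.52 × 1.82 × 7.5 = 7.098 m³/s
w_3 = (17.3 − 11.8)/2 = 2.75 m; q_3 = 0.64 × 1.63 × 2.75 = 2.869 m³/s
w_4 = (20.3 − 15.0)/2 = 2.65 m; q_4 = 0.42 × 0.97 × 2.65 = 1.080 m³/s
w_5 = (22.9 − 17.3)/2 = 2.8 m; q_5 = 0.35 × 0.67 × 2.8 = 0.6566 m³/s
Stations 1, 6 contribute zero (depth or velocity is 0).
Q = Σ qᵢ = 11.70 m³/s
= 11.70 × 3600 = 42130 m³/h

42100 m³/h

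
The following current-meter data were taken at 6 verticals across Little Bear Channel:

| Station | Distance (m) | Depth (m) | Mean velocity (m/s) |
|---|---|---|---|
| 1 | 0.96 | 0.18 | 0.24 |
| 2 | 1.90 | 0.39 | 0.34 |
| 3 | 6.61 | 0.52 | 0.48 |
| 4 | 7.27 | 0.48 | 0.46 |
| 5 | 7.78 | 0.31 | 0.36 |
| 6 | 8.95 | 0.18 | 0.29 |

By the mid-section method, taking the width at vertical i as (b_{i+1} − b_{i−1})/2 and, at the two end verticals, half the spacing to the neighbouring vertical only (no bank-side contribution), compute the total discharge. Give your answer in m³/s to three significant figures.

w_1 = (1.90 − 0.96)/2 = 0.47 m; q_1 = 0.24 × 0.18 × 0.47 = 0.02030 m³/s
w_2 = (6.61 − 0.96)/2 = 2.825 m; q_2 = 0.34 × 0.39 × 2.825 = 0.3746 m³/s
w_3 = (7.27 − 1.90)/2 = 2.685 m; q_3 = 0.48 × 0.52 × 2.685 = 0.6702 m³/s
w_4 = (7.78 − 6.61)/2 = 0.585 m; q_4 = 0.46 × 0.48 × 0.585 = 0.1292 m³/s
w_5 = (8.95 − 7.27)/2 = 0.84 m; q_5 = 0.36 × 0.31 × 0.84 = 0.09374 m³/s
w_6 = (8.95 − 7.78)/2 = 0.585 m; q_6 = 0.29 × 0.18 × 0.585 = 0.03054 m³/s
Q = Σ qᵢ = 1.319 m³/s

1.32 m³/s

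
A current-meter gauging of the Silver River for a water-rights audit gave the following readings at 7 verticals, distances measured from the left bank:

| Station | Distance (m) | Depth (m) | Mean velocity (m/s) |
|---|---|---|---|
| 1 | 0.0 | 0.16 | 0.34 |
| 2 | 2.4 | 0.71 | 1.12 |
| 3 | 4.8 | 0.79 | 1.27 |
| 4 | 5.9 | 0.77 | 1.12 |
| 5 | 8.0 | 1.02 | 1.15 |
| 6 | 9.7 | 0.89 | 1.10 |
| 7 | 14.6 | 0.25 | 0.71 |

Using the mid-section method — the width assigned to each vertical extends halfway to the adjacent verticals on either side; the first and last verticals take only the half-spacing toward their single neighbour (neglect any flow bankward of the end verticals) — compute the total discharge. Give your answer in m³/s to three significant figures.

11.0 m³/s

w_1 = (2.4 − 0.0)/2 = 1.2 m; q_1 = 0.34 × 0.16 × 1.2 = 0.06528 m³/s
w_2 = (4.8 − 0.0)/2 = 2.4 m; q_2 = 1.12 × 0.71 × 2.4 = 1.908 m³/s
w_3 = (5.9 − 2.4)/2 = 1.75 m; q_3 = 1.27 × 0.79 × 1.75 = 1.756 m³/s
w_4 = (8.0 − 4.8)/2 = 1.6 m; q_4 = 1.12 × 0.77 × 1.6 = 1.380 m³/s
w_5 = (9.7 − 5.9)/2 = 1.9 m; q_5 = 1.15 × 1.02 × 1.9 = 2.229 m³/s
w_6 = (14.6 − 8.0)/2 = 3.3 m; q_6 = 1.10 × 0.89 × 3.3 = 3.231 m³/s
w_7 = (14.6 − 9.7)/2 = 2.45 m; q_7 = 0.71 × 0.25 × 2.45 = 0.4349 m³/s
Q = Σ qᵢ = 11.00 m³/s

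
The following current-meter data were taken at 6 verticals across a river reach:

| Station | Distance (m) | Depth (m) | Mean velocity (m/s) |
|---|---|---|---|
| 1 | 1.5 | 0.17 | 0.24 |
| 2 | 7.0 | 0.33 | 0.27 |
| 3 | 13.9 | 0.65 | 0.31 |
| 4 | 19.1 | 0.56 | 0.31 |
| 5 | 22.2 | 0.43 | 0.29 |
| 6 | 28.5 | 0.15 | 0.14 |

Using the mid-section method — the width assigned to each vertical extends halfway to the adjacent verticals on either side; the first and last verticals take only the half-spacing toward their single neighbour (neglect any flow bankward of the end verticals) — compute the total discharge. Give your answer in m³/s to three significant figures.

w_1 = (7.0 − 1.5)/2 = 2.75 m; q_1 = 0.24 × 0.17 × 2.75 = 0.1122 m³/s
w_2 = (13.9 − 1.5)/2 = 6.2 m; q_2 = 0.27 × 0.33 × 6.2 = 0.5524 m³/s
w_3 = (19.1 − 7.0)/2 = 6.05 m; q_3 = 0.31 × 0.65 × 6.05 = 1.219 m³/s
w_4 = (22.2 − 13.9)/2 = 4.15 m; q_4 = 0.31 × 0.56 × 4.15 = 0.7204 m³/s
w_5 = (28.5 − 19.1)/2 = 4.7 m; q_5 = 0.29 × 0.43 × 4.7 = 0.5861 m³/s
w_6 = (28.5 − 22.2)/2 = 3.15 m; q_6 = 0.14 × 0.15 × 3.15 = 0.06615 m³/s
Q = Σ qᵢ = 3.256 m³/s

3.26 m³/s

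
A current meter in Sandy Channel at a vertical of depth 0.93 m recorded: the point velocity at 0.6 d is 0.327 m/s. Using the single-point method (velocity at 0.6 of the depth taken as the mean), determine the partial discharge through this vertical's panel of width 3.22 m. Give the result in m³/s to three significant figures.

v̄ = v₀.₆ = 0.327 m/s
q = v̄ × d × w = 0.3270 × 0.93 × 3.22 = 0.9792 m³/s

0.979 m³/s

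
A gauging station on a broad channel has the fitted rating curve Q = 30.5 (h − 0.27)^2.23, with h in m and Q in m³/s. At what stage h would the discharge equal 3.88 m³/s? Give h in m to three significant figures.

0.667 m

h − h₀ = (Q/C)^(1/b) = (3.88/30.5)^(1/2.23) = 0.3967 m
h = 0.27 + 0.3967 = 0.6667 m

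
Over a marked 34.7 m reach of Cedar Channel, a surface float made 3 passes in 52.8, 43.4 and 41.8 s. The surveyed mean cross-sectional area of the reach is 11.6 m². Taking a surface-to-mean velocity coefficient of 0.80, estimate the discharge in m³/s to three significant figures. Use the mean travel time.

t̄ = (52.8 + 43.4 + 41.8) / 3 = 46 s
v_surface = L / t̄ = 34.7 / 46 = 0.7543 m/s
v_mean = 0.80 × 0.7543 = 0.6035 m/s
Q = A × v_mean = 11.6 × 0.6035 = 7.000 m³/s

7.00 m³/s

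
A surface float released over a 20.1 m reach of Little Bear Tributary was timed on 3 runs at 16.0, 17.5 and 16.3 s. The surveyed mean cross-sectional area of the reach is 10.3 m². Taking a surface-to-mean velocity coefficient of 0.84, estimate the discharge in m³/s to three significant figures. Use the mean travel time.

t̄ = (16.0 + 17.5 + 16.3) / 3 = 16.6 s
v_surface = L / t̄ = 20.1 / 16.6 = 1.211 m/s
v_mean = 0.84 × 1.211 = 1.017 m/s
Q = A × v_mean = 10.3 × 1.017 = 10.48 m³/s

10.5 m³/s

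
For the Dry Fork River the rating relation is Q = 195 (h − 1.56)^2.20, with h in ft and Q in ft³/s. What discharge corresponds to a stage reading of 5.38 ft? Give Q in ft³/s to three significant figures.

3720 ft³/s

Q = 195 × (5.38 − 1.56)^2.20 = 195 × 3.82^2.20 = 3720 ft³/s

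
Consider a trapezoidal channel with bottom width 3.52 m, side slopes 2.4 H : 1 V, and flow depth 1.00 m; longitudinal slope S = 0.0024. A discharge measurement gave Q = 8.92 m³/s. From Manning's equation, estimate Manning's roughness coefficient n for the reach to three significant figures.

0.0251

A = (b + z·y)·y = (3.52 + 2.4×1.00)×1.00 = 5.920 m²
P = b + 2y√(1+z²) = 3.52 + 2×1.00×√(1+2.4²) = 8.720 m
R = A/P = 5.920/8.720 = 0.6789 m
n = (1/Q)·A·R^(2/3)·S^(1/2) = (1/8.92) × 5.920 × 0.7724 × 0.04899 = 0.02511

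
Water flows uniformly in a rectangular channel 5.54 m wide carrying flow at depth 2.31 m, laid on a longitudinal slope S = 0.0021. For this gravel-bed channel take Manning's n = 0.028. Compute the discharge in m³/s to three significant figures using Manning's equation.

A = b·y = 5.54 × 2.31 = 12.80 m²
P = b + 2y = 5.54 + 2×2.31 = 10.16 m
R = A/P = 12.80/10.16 = 1.260 m
Q = (1/n)·A·R^(2/3)·S^(1/2) = (1/0.028) × 12.80 × 1.260^(2/3) × 0.0021^(1/2) = 24.43 m³/s

24.4 m³/s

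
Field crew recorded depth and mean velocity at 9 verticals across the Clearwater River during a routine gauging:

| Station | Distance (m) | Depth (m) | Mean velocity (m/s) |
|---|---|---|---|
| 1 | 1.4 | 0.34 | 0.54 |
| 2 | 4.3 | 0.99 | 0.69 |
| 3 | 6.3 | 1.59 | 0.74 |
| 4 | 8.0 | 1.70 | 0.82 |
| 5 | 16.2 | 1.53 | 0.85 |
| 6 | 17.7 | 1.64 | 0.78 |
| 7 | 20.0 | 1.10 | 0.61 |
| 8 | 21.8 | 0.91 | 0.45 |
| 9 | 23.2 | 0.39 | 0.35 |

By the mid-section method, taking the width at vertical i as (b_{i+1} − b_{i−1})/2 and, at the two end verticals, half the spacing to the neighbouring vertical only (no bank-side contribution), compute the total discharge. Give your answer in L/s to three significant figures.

21900 L/s

w_1 = (4.3 − 1.4)/2 = 1.45 m; q_1 = 0.54 × 0.34 × 1.45 = 0.2662 m³/s
w_2 = (6.3 − 1.4)/2 = 2.45 m; q_2 = 0.69 × 0.99 × 2.45 = 1.674 m³/s
w_3 = (8.0 − 4.3)/2 = 1.85 m; q_3 = 0.74 × 1.59 × 1.85 = 2.177 m³/s
w_4 = (16.2 − 6.3)/2 = 4.95 m; q_4 = 0.82 × 1.70 × 4.95 = 6.900 m³/s
w_5 = (17.7 − 8.0)/2 = 4.85 m; q_5 = 0.85 × 1.53 × 4.85 = 6.307 m³/s
w_6 = (20.0 − 16.2)/2 = 1.9 m; q_6 = 0.78 × 1.64 × 1.9 = 2.430 m³/s
w_7 = (21.8 − 17.7)/2 = 2.05 m; q_7 = 0.61 × 1.10 × 2.05 = 1.376 m³/s
w_8 = (23.2 − 20.0)/2 = 1.6 m; q_8 = 0.45 × 0.91 × 1.6 = 0.6552 m³/s
w_9 = (23.2 − 21.8)/2 = 0.7 m; q_9 = 0.35 × 0.39 × 0.7 = 0.09555 m³/s
Q = Σ qᵢ = 21.88 m³/s
= 21.88 × 1000 = 21880 L/s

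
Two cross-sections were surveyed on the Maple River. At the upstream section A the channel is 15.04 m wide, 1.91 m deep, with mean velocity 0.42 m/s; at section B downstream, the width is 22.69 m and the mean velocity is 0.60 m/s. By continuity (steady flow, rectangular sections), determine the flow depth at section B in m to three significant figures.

Q = A₁V₁ = (15.04×1.91) × 0.42 = 12.07 m³/s
d₂ = Q/(b₂ V₂) = 12.07/(22.69×0.60) = 0.8862 m

0.886 m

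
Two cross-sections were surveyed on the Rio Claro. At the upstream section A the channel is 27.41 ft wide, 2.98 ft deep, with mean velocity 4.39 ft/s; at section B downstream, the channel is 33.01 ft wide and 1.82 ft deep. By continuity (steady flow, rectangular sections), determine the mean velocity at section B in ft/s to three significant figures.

5.97 ft/s

Q = A₁V₁ = (27.41×2.98) × 4.39 = 358.6 ft³/s
A₂ = 33.01 × 1.82 = 60.08 ft²
V₂ = Q/A₂ = 358.6/60.08 = 5.969 ft/s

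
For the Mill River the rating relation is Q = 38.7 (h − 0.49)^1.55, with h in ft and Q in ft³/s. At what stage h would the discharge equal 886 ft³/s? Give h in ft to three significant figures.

8.03 ft

h − h₀ = (Q/C)^(1/b) = (886/38.7)^(1/1.55) = 7.538 ft
h = 0.49 + 7.538 = 8.028 ft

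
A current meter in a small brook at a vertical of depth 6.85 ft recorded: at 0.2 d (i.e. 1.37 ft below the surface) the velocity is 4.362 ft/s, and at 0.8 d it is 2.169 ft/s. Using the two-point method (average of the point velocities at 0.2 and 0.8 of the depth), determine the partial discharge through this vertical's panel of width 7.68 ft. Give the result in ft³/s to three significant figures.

v̄ = (4.362 + 2.169) / 2 = 3.266 ft/s
q = v̄ × d × w = 3.266 × 6.85 × 7.68 = 171.8 ft³/s

172 ft³/s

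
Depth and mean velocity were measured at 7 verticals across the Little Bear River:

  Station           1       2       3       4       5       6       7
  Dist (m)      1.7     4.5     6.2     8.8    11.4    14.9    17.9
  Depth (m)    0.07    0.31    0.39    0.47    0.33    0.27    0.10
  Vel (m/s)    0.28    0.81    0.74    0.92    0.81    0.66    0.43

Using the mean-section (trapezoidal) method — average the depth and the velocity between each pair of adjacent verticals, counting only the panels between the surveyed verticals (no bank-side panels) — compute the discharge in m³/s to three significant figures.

3.65 m³/s

Panel 1-2: Δb = 2.8 m, d̄ = (0.07+0.31)/2 = 0.19, v̄ = (0.28+0.81)/2 = 0.545 → q = 2.8×0.19×0.545 = 0.2899 m³/s
Panel 2-3: Δb = 1.7 m, d̄ = (0.31+0.39)/2 = 0.35, v̄ = (0.81+0.74)/2 = 0.775 → q = 1.7×0.35×0.775 = 0.4611 m³/s
Panel 3-4: Δb = 2.6 m, d̄ = (0.39+0.47)/2 = 0.43, v̄ = (0.74+0.92)/2 = 0.83 → q = 2.6×0.43×0.83 = 0.9279 m³/s
Panel 4-5: Δb = 2.6 m, d̄ = (0.47+0.33)/2 = 0.4, v̄ = (0.92+0.81)/2 = 0.865 → q = 2.6×0.4×0.865 = 0.8996 m³/s
Panel 5-6: Δb = 3.5 m, d̄ = (0.33+0.27)/2 = 0.3, v̄ = (0.81+0.66)/2 = 0.735 → q = 3.5×0.3×0.735 = 0.7718 m³/s
Panel 6-7: Δb = 3 m, d̄ = (0.27+0.10)/2 = 0.185, v̄ = (0.66+0.43)/2 = 0.545 → q = 3×0.185×0.545 = 0.3025 m³/s
Q = Σ q = 3.653 m³/s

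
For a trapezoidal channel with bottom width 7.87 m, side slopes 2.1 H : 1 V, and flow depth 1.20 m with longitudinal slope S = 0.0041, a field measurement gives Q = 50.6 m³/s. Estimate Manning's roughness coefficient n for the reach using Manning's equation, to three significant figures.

A = (b + z·y)·y = (7.87 + 2.1×1.20)×1.20 = 12.47 m²
P = b + 2y√(1+z²) = 7.87 + 2×1.20×√(1+2.1²) = 13.45 m
R = A/P = 12.47/13.45 = 0.9268 m
n = (1/Q)·A·R^(2/3)·S^(1/2) = (1/50.6) × 12.47 × 0.9506 × 0.06403 = 0.01500

0.0150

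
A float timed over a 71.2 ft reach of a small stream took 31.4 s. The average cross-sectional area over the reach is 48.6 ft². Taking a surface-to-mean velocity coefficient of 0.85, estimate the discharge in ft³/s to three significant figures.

v_surface = L / t̄ = 71.2 / 31.4 = 2.268 ft/s
v_mean = 0.85 × 2.268 = 1.927 ft/s
Q = A × v_mean = 48.6 × 1.927 = 93.67 ft³/s

93.7 ft³/s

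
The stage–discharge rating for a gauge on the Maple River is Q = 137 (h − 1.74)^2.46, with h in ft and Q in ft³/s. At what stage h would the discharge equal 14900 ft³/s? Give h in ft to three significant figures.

8.47 ft

h − h₀ = (Q/C)^(1/b) = (14900/137)^(1/2.46) = 6.727 ft
h = 1.74 + 6.727 = 8.467 ft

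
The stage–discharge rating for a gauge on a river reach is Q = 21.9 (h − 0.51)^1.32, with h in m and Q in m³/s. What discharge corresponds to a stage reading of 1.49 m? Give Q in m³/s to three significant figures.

21.3 m³/s

Q = 21.9 × (1.49 − 0.51)^1.32 = 21.9 × 0.98^1.32 = 21.32 m³/s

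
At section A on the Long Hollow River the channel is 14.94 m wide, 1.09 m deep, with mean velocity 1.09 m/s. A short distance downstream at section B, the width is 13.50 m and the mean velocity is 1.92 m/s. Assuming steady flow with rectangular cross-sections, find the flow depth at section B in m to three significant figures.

Q = A₁V₁ = (14.94×1.09) × 1.09 = 17.75 m³/s
d₂ = Q/(b₂ V₂) = 17.75/(13.50×1.92) = 0.6848 m

0.685 m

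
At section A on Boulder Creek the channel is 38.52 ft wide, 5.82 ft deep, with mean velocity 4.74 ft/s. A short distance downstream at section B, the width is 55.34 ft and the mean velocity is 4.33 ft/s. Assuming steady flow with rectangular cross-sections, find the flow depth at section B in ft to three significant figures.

4.43 ft

Q = A₁V₁ = (38.52×5.82) × 4.74 = 1063 ft³/s
d₂ = Q/(b₂ V₂) = 1063/(55.34×4.33) = 4.435 ft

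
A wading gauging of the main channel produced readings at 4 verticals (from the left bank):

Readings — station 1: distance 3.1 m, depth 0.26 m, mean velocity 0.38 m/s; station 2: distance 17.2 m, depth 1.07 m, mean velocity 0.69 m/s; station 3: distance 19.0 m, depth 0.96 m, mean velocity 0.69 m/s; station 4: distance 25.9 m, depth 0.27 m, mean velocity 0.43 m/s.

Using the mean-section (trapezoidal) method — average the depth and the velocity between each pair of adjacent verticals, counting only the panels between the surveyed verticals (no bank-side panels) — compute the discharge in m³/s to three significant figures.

Panel 1-2: Δb = 14.1 m, d̄ = (0.26+1.07)/2 = 0.665, v̄ = (0.38+0.69)/2 = 0.535 → q = 14.1×0.665×0.535 = 5.016 m³/s
Panel 2-3: Δb = 1.8 m, d̄ = (1.07+0.96)/2 = 1.015, v̄ = (0.69+0.69)/2 = 0.69 → q = 1.8×1.015×0.69 = 1.261 m³/s
Panel 3-4: Δb = 6.9 m, d̄ = (0.96+0.27)/2 = 0.615, v̄ = (0.69+0.43)/2 = 0.56 → q = 6.9×0.615×0.56 = 2.376 m³/s
Q = Σ q = 8.653 m³/s

8.65 m³/s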